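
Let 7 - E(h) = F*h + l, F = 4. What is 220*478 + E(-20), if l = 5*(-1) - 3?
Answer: 105255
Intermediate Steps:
l = -8 (l = -5 - 3 = -8)
E(h) = 15 - 4*h (E(h) = 7 - (4*h - 8) = 7 - (-8 + 4*h) = 7 + (8 - 4*h) = 15 - 4*h)
220*478 + E(-20) = 220*478 + (15 - 4*(-20)) = 105160 + (15 + 80) = 105160 + 95 = 105255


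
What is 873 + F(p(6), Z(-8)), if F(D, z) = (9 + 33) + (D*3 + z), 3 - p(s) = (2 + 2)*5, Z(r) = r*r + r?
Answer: 920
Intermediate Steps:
Z(r) = r + r² (Z(r) = r² + r = r + r²)
p(s) = -17 (p(s) = 3 - (2 + 2)*5 = 3 - 4*5 = 3 - 1*20 = 3 - 20 = -17)
F(D, z) = 42 + z + 3*D (F(D, z) = 42 + (3*D + z) = 42 + (z + 3*D) = 42 + z + 3*D)
873 + F(p(6), Z(-8)) = 873 + (42 - 8*(1 - 8) + 3*(-17)) = 873 + (42 - 8*(-7) - 51) = 873 + (42 + 56 - 51) = 873 + 47 = 920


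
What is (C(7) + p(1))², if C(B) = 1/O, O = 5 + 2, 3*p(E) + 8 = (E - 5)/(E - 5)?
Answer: 2116/441 ≈ 4.7982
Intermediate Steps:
p(E) = -7/3 (p(E) = -8/3 + ((E - 5)/(E - 5))/3 = -8/3 + ((-5 + E)/(-5 + E))/3 = -8/3 + (⅓)*1 = -8/3 + ⅓ = -7/3)
O = 7
C(B) = ⅐ (C(B) = 1/7 = ⅐)
(C(7) + p(1))² = (⅐ - 7/3)² = (-46/21)² = 2116/441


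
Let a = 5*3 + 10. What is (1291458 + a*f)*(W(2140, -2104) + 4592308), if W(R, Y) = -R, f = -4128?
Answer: 5454303847344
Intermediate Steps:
a = 25 (a = 15 + 10 = 25)
(1291458 + a*f)*(W(2140, -2104) + 4592308) = (1291458 + 25*(-4128))*(-1*2140 + 4592308) = (1291458 - 103200)*(-2140 + 4592308) = 1188258*4590168 = 5454303847344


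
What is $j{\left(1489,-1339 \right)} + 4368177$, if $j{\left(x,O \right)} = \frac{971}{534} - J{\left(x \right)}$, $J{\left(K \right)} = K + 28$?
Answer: $\frac{2331797411}{534} \approx 4.3667 \cdot 10^{6}$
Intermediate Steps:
$J{\left(K \right)} = 28 + K$
$j{\left(x,O \right)} = - \frac{13981}{534} - x$ ($j{\left(x,O \right)} = \frac{971}{534} - \left(28 + x\right) = - \frac{13981}{534} - x$)
$j{\left(1489,-1339 \right)} + 4368177 = \left(- \frac{13981}{534} - 1489\right) + 4368177 = - \frac{809107}{534} + 4368177 = \frac{2331797411}{534}$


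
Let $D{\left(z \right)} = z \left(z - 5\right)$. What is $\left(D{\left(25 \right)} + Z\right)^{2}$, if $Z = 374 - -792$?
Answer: $2775556$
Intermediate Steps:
$D{\left(z \right)} = z \left(-5 + z\right)$
$Z = 1166$ ($Z = 374 + 792 = 1166$)
$\left(D{\left(25 \right)} + Z\right)^{2} = \left(25 \left(-5 + 25\right) + 1166\right)^{2} = \left(25 \cdot 20 + 1166\right)^{2} = \left(500 + 1166\right)^{2} = 1666^{2} = 2775556$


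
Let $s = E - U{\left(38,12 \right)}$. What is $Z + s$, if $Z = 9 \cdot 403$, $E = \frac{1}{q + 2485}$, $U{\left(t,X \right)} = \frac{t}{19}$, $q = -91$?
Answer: $\frac{8678251}{2394} \approx 3625.0$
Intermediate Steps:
$U{\left(t,X \right)} = \frac{t}{19}$ ($U{\left(t,X \right)} = t \frac{1}{19} = \frac{t}{19}$)
$E = \frac{1}{2394}$ ($E = \frac{1}{-91 + 2485} = \frac{1}{2394} \approx 0.00041771$)
$s = - \frac{4787}{2394}$ ($s = \frac{1}{2394} - \frac{1}{19} \cdot 38 = \frac{1}{2394} - 2 = - \frac{4787}{2394} \approx -1.9996$)
$Z = 3627$
$Z + s = 3627 - \frac{4787}{2394} = \frac{8678251}{2394}$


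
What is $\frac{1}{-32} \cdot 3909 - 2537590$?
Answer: $- \frac{81206789}{32} \approx -2.5377 \cdot 10^{6}$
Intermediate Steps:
$\frac{1}{-32} \cdot 3909 - 2537590 = \left(- \frac{1}{32}\right) 3909 - 2537590 = - \frac{3909}{32} - 2537590 = - \frac{81206789}{32}$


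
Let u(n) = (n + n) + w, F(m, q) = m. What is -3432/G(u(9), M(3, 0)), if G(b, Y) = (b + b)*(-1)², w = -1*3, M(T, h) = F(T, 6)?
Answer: -572/5 ≈ -114.40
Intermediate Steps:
M(T, h) = T
w = -3
u(n) = -3 + 2*n (u(n) = (n + n) - 3 = 2*n - 3 = -3 + 2*n)
G(b, Y) = 2*b (G(b, Y) = (2*b)*1 = 2*b)
-3432/G(u(9), M(3, 0)) = -3432*1/(2*(-3 + 2*9)) = -3432*1/(2*(-3 + 18)) = -3432/(2*15) = -3432/30 = -3432*1/30 = -572/5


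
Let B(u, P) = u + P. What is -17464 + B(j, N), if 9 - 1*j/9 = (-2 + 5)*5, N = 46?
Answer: -17472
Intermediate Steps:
j = -54 (j = 81 - 9*(-2 + 5)*5 = 81 - 27*5 = 81 - 9*15 = 81 - 135 = -54)
B(u, P) = P + u
-17464 + B(j, N) = -17464 + (46 - 54) = -17464 - 8 = -17472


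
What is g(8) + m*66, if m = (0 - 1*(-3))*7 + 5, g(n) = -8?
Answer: 1708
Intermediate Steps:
m = 26 (m = (0 + 3)*7 + 5 = 3*7 + 5 = 21 + 5 = 26)
g(8) + m*66 = -8 + 26*66 = -8 + 1716 = 1708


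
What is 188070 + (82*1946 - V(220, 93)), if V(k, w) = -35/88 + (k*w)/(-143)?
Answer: 397866583/1144 ≈ 3.4779e+5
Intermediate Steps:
V(k, w) = -35/88 - k*w/143 (V(k, w) = -35*1/88 + (k*w)*(-1/143) = -35/88 - k*w/143)
188070 + (82*1946 - V(220, 93)) = 188070 + (82*1946 - (-35/88 - 1/143*220*93)) = 188070 + (159572 - (-35/88 - 1860/13)) = 188070 + (159572 - 1*(-164135/1144)) = 188070 + (159572 + 164135/1144) = 188070 + 182714503/1144 = 397866583/1144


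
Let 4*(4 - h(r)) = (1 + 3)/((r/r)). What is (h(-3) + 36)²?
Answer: 1521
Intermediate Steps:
h(r) = 3 (h(r) = 4 - (1 + 3)/(4*(r/r)) = 4 - 1/1 = 4 - 1 = 3)
(h(-3) + 36)² = (3 + 36)² = 39² = 1521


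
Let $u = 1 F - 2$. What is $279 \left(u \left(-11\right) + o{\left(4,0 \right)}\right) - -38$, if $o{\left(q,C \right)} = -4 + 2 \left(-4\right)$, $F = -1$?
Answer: $5897$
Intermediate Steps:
$o{\left(q,C \right)} = -12$ ($o{\left(q,C \right)} = -4 - 8 = -12$)
$u = -3$ ($u = 1 \left(-1\right) - 2 = -1 - 2 = -3$)
$279 \left(u \left(-11\right) + o{\left(4,0 \right)}\right) - -38 = 279 \left(\left(-3\right) \left(-11\right) - 12\right) - -38 = 279 \left(33 - 12\right) + \left(-11 + 49\right) = 279 \cdot 21 + 38 = 5859 + 38 = 5897$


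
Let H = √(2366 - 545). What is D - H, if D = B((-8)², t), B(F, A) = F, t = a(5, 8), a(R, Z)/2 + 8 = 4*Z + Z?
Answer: 64 - √1821 ≈ 21.327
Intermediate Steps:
H = √1821 ≈ 42.673
a(R, Z) = -16 + 10*Z (a(R, Z) = -16 + 2*(4*Z + Z) = -16 + 2*(5*Z) = -16 + 10*Z)
t = 64 (t = -16 + 10*8 = -16 + 80 = 64)
D = 64 (D = (-8)² = 64)
D - H = 64 - √1821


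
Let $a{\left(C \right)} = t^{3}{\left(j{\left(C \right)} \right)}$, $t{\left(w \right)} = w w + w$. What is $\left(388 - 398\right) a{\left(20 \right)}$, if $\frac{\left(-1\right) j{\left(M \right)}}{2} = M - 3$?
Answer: $-14124678480$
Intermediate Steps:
$j{\left(M \right)} = 6 - 2 M$ ($j{\left(M \right)} = - 2 \left(M - 3\right) = - 2 \left(-3 + M\right) = 6 - 2 M$)
$t{\left(w \right)} = w + w^{2}$ ($t{\left(w \right)} = w^{2} + w = w + w^{2}$)
$a{\left(C \right)} = \left(6 - 2 C\right)^{3} \left(7 - 2 C\right)^{3}$ ($a{\left(C \right)} = \left(\left(6 - 2 C\right) \left(1 - \left(-6 + 2 C\right)\right)\right)^{3} = \left(\left(6 - 2 C\right) \left(7 - 2 C\right)\right)^{3} = \left(6 - 2 C\right)^{3} \left(7 - 2 C\right)^{3}$)
$\left(388 - 398\right) a{\left(20 \right)} = \left(388 - 398\right) 8 \left(-7 + 2 \cdot 20\right)^{3} \left(-3 + 20\right)^{3} = - 10 \cdot 8 \left(-7 + 40\right)^{3} \cdot 17^{3} = - 10 \cdot 8 \cdot 33^{3} \cdot 4913 = - 10 \cdot 8 \cdot 35937 \cdot 4913 = \left(-10\right) 1412467848 = -14124678480$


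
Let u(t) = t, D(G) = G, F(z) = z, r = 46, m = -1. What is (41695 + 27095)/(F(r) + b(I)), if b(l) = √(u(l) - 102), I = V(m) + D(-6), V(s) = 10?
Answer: 527390/369 - 80255*I*√2/369 ≈ 1429.2 - 307.58*I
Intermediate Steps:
I = 4 (I = 10 - 6 = 4)
b(l) = √(-102 + l) (b(l) = √(l - 102) = √(-102 + l))
(41695 + 27095)/(F(r) + b(I)) = (41695 + 27095)/(46 + √(-102 + 4)) = 68790/(46 + √(-98)) = 68790/(46 + 7*I*√2)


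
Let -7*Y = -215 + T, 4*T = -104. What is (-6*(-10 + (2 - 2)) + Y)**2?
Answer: 436921/49 ≈ 8916.8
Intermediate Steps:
T = -26 (T = (1/4)*(-104) = -26)
Y = 241/7 (Y = -(-215 - 26)/7 = -1/7*(-241) = 241/7 ≈ 34.429)
(-6*(-10 + (2 - 2)) + Y)**2 = (-6*(-10 + (2 - 2)) + 241/7)**2 = (-6*(-10 + 0) + 241/7)**2 = (-6*(-10) + 241/7)**2 = (60 + 241/7)**2 = (661/7)**2 = 436921/49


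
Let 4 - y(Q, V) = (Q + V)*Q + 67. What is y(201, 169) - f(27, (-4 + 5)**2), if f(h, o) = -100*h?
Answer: -71733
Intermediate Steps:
y(Q, V) = -63 - Q*(Q + V) (y(Q, V) = 4 - ((Q + V)*Q + 67) = 4 - (Q*(Q + V) + 67) = 4 - (67 + Q*(Q + V)) = 4 + (-67 - Q*(Q + V)) = -63 - Q*(Q + V))
y(201, 169) - f(27, (-4 + 5)**2) = (-63 - 1*201**2 - 1*201*169) - (-100)*27 = (-63 - 1*40401 - 33969) - 1*(-2700) = (-63 - 40401 - 33969) + 2700 = -74433 + 2700 = -71733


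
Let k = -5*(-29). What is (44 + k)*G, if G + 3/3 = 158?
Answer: 29673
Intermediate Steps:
G = 157 (G = -1 + 158 = 157)
k = 145
(44 + k)*G = (44 + 145)*157 = 189*157 = 29673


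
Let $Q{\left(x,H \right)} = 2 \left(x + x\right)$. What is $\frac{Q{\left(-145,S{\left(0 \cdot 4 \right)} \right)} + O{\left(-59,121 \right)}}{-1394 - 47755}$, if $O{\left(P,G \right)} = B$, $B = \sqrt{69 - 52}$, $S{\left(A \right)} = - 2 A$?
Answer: $\frac{580}{49149} - \frac{\sqrt{17}}{49149} \approx 0.011717$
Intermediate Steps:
$B = \sqrt{17} \approx 4.1231$
$O{\left(P,G \right)} = \sqrt{17}$
$Q{\left(x,H \right)} = 4 x$ ($Q{\left(x,H \right)} = 2 \cdot 2 x = 4 x$)
$\frac{Q{\left(-145,S{\left(0 \cdot 4 \right)} \right)} + O{\left(-59,121 \right)}}{-1394 - 47755} = \frac{4 \left(-145\right) + \sqrt{17}}{-1394 - 47755} = \frac{-580 + \sqrt{17}}{-49149} = \left(-580 + \sqrt{17}\right) \left(- \frac{1}{49149}\right) = \frac{580}{49149} - \frac{\sqrt{17}}{49149}$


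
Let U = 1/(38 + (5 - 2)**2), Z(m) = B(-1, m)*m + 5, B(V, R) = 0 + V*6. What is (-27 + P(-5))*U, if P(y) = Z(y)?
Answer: 8/47 ≈ 0.17021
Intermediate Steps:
B(V, R) = 6*V (B(V, R) = 0 + 6*V = 6*V)
Z(m) = 5 - 6*m (Z(m) = (6*(-1))*m + 5 = -6*m + 5 = 5 - 6*m)
U = 1/47 (U = 1/(38 + 3**2) = 1/(38 + 9) = 1/47 ≈ 0.021277)
P(y) = 5 - 6*y
(-27 + P(-5))*U = (-27 + (5 - 6*(-5)))*(1/47) = (-27 + (5 + 30))*(1/47) = (-27 + 35)*(1/47) = 8*(1/47) = 8/47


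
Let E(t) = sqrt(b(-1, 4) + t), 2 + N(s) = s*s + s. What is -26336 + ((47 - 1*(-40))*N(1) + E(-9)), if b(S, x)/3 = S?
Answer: -26336 + 2*I*sqrt(3) ≈ -26336.0 + 3.4641*I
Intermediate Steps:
b(S, x) = 3*S
N(s) = -2 + s + s**2 (N(s) = -2 + (s*s + s) = -2 + (s**2 + s) = -2 + (s + s**2) = -2 + s + s**2)
E(t) = sqrt(-3 + t) (E(t) = sqrt(3*(-1) + t) = sqrt(-3 + t))
-26336 + ((47 - 1*(-40))*N(1) + E(-9)) = -26336 + ((47 - 1*(-40))*(-2 + 1 + 1**2) + sqrt(-3 - 9)) = -26336 + ((47 + 40)*(-2 + 1 + 1) + sqrt(-12)) = -26336 + (87*0 + 2*I*sqrt(3)) = -26336 + (0 + 2*I*sqrt(3)) = -26336 + 2*I*sqrt(3)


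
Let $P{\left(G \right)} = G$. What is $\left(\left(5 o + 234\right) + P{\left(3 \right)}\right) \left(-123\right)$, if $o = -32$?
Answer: $-9471$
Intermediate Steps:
$\left(\left(5 o + 234\right) + P{\left(3 \right)}\right) \left(-123\right) = \left(\left(5 \left(-32\right) + 234\right) + 3\right) \left(-123\right) = \left(\left(-160 + 234\right) + 3\right) \left(-123\right) = \left(74 + 3\right) \left(-123\right) = 77 \left(-123\right) = -9471$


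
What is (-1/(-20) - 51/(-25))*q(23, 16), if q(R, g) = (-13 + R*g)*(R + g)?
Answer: 578721/20 ≈ 28936.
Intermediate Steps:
(-1/(-20) - 51/(-25))*q(23, 16) = (-1/(-20) - 51/(-25))*(-13*23 - 13*16 + 23*16² + 16*23²) = (-1*(-1/20) - 51*(-1/25))*(-299 - 208 + 23*256 + 16*529) = (1/20 + 51/25)*(-299 - 208 + 5888 + 8464) = (209/100)*13845 = 578721/20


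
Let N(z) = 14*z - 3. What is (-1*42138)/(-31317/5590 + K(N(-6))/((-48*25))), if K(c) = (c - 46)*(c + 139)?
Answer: -543580200/2077 ≈ -2.6171e+5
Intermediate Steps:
N(z) = -3 + 14*z
K(c) = (-46 + c)*(139 + c)
(-1*42138)/(-31317/5590 + K(N(-6))/((-48*25))) = (-1*42138)/(-31317/5590 + (-6394 + (-3 + 14*(-6))**2 + 93*(-3 + 14*(-6)))/((-48*25))) = -42138/(-31317*1/5590 + (-6394 + (-3 - 84)**2 + 93*(-3 - 84))/(-1200)) = -42138/(-2409/430 + (-6394 + (-87)**2 + 93*(-87))*(-1/1200)) = -42138/(-2409/430 + (-6394 + 7569 - 8091)*(-1/1200)) = -42138/(-2409/430 - 6916*(-1/1200)) = -42138/(-2409/430 + 1729/300) = -42138/2077/12900 = -42138*12900/2077 = -543580200/2077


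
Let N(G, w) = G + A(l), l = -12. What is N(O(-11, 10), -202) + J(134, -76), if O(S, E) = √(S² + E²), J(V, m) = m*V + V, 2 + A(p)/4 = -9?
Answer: -10094 + √221 ≈ -10079.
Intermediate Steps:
A(p) = -44 (A(p) = -8 + 4*(-9) = -8 - 36 = -44)
J(V, m) = V + V*m (J(V, m) = V*m + V = V + V*m)
O(S, E) = √(E² + S²)
N(G, w) = -44 + G (N(G, w) = G - 44 = -44 + G)
N(O(-11, 10), -202) + J(134, -76) = (-44 + √(10² + (-11)²)) + 134*(1 - 76) = (-44 + √(100 + 121)) + 134*(-75) = (-44 + √221) - 10050 = -10094 + √221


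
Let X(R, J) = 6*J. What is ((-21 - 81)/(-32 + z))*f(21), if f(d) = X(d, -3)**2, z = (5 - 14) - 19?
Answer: 2754/5 ≈ 550.80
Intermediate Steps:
z = -28 (z = -9 - 19 = -28)
f(d) = 324 (f(d) = (6*(-3))**2 = (-18)**2 = 324)
((-21 - 81)/(-32 + z))*f(21) = ((-21 - 81)/(-32 - 28))*324 = -102/(-60)*324 = -102*(-1/60)*324 = (17/10)*324 = 2754/5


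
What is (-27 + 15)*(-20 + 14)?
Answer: 72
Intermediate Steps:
(-27 + 15)*(-20 + 14) = -12*(-6) = 72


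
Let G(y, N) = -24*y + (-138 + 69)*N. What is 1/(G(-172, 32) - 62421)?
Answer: -1/60501 ≈ -1.6529e-5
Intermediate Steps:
G(y, N) = -69*N - 24*y (G(y, N) = -24*y - 69*N = -69*N - 24*y)
1/(G(-172, 32) - 62421) = 1/((-69*32 - 24*(-172)) - 62421) = 1/((-2208 + 4128) - 62421) = 1/(1920 - 62421) = 1/(-60501) = -1/60501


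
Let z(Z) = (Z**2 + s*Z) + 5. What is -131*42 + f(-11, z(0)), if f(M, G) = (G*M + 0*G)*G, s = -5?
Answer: -5777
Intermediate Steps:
z(Z) = 5 + Z**2 - 5*Z (z(Z) = (Z**2 - 5*Z) + 5 = 5 + Z**2 - 5*Z)
f(M, G) = M*G**2 (f(M, G) = (G*M + 0)*G = (G*M)*G = M*G**2)
-131*42 + f(-11, z(0)) = -131*42 - 11*(5 + 0**2 - 5*0)**2 = -5502 - 11*(5 + 0 + 0)**2 = -5502 - 11*5**2 = -5502 - 11*25 = -5502 - 275 = -5777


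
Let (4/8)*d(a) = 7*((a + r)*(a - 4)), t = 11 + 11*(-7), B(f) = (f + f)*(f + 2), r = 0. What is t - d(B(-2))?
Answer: -66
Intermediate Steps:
B(f) = 2*f*(2 + f) (B(f) = (2*f)*(2 + f) = 2*f*(2 + f))
t = -66 (t = 11 - 77 = -66)
d(a) = 14*a*(-4 + a) (d(a) = 2*(7*((a + 0)*(a - 4))) = 2*(7*(a*(-4 + a))) = 2*(7*a*(-4 + a)) = 14*a*(-4 + a))
t - d(B(-2)) = -66 - 14*2*(-2)*(2 - 2)*(-4 + 2*(-2)*(2 - 2)) = -66 - 14*2*(-2)*0*(-4 + 2*(-2)*0) = -66 - 14*0*(-4 + 0) = -66 - 14*0*(-4) = -66 - 1*0 = -66 + 0 = -66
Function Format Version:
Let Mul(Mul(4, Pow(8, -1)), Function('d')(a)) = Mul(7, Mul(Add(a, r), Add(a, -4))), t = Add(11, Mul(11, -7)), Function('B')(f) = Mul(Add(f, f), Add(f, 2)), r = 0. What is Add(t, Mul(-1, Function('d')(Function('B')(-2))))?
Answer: -66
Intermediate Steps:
Function('B')(f) = Mul(2, f, Add(2, f)) (Function('B')(f) = Mul(Mul(2, f), Add(2, f)) = Mul(2, f, Add(2, f)))
t = -66 (t = Add(11, -77) = -66)
Function('d')(a) = Mul(14, a, Add(-4, a)) (Function('d')(a) = Mul(2, Mul(7, Mul(Add(a, 0), Add(a, -4)))) = Mul(2, Mul(7, Mul(a, Add(-4, a)))) = Mul(2, Mul(7, a, Add(-4, a))) = Mul(14, a, Add(-4, a)))
Add(t, Mul(-1, Function('d')(Function('B')(-2)))) = Add(-66, Mul(-1, Mul(14, Mul(2, -2, Add(2, -2)), Add(-4, Mul(2, -2, Add(2, -2)))))) = Add(-66, Mul(-1, Mul(14, Mul(2, -2, 0), Add(-4, Mul(2, -2, 0))))) = Add(-66, Mul(-1, Mul(14, 0, Add(-4, 0)))) = Add(-66, Mul(-1, Mul(14, 0, -4))) = Add(-66, Mul(-1, 0)) = Add(-66, 0) = -66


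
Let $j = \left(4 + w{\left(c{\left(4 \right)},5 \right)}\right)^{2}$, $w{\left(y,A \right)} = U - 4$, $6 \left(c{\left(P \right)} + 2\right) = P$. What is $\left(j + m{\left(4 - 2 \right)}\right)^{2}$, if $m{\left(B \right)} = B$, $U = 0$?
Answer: $4$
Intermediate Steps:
$c{\left(P \right)} = -2 + \frac{P}{6}$
$w{\left(y,A \right)} = -4$ ($w{\left(y,A \right)} = 0 - 4 = -4$)
$j = 0$ ($j = \left(4 - 4\right)^{2} = 0^{2} = 0$)
$\left(j + m{\left(4 - 2 \right)}\right)^{2} = \left(0 + \left(4 - 2\right)\right)^{2} = \left(0 + 2\right)^{2} = 2^{2} = 4$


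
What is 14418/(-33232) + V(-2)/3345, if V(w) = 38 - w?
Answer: -4689893/11116104 ≈ -0.42190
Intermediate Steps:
14418/(-33232) + V(-2)/3345 = 14418/(-33232) + (38 - 1*(-2))/3345 = 14418*(-1/33232) + (38 + 2)*(1/3345) = -7209/16616 + 40*(1/3345) = -7209/16616 + 8/669 = -4689893/11116104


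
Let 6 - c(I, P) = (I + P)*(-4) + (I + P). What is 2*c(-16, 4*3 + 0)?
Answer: -12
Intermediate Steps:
c(I, P) = 6 + 3*I + 3*P (c(I, P) = 6 - ((I + P)*(-4) + (I + P)) = 6 - ((-4*I - 4*P) + (I + P)) = 6 - (-3*I - 3*P) = 6 + (3*I + 3*P) = 6 + 3*I + 3*P)
2*c(-16, 4*3 + 0) = 2*(6 + 3*(-16) + 3*(4*3 + 0)) = 2*(6 - 48 + 3*(12 + 0)) = 2*(6 - 48 + 3*12) = 2*(6 - 48 + 36) = 2*(-6) = -12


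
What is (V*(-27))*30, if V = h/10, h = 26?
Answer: -2106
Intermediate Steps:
V = 13/5 (V = 26/10 = 26*(⅒) = 13/5 ≈ 2.6000)
(V*(-27))*30 = ((13/5)*(-27))*30 = -351/5*30 = -2106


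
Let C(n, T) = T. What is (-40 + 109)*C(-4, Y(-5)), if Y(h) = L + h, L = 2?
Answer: -207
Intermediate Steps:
Y(h) = 2 + h
(-40 + 109)*C(-4, Y(-5)) = (-40 + 109)*(2 - 5) = 69*(-3) = -207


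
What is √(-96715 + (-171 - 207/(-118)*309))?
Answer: I*√1341493030/118 ≈ 310.39*I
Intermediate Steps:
√(-96715 + (-171 - 207/(-118)*309)) = √(-96715 + (-171 - 207*(-1/118)*309)) = √(-96715 + (-171 + (207/118)*309)) = √(-96715 + (-171 + 63963/118)) = √(-96715 + 43785/118) = √(-11368585/118) = I*√1341493030/118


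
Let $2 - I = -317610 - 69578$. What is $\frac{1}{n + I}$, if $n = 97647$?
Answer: $\frac{1}{484837} \approx 2.0625 \cdot 10^{-6}$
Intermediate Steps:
$I = 387190$ ($I = 2 - \left(-317610 - 69578\right) = 2 - -387188 = 2 + 387188 = 387190$)
$\frac{1}{n + I} = \frac{1}{97647 + 387190} = \frac{1}{484837}$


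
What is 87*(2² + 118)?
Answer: 10614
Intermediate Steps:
87*(2² + 118) = 87*(4 + 118) = 87*122 = 10614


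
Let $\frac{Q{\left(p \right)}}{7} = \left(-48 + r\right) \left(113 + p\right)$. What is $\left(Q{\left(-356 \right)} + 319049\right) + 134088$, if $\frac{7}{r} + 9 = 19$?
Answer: $\frac{5335943}{10} \approx 5.3359 \cdot 10^{5}$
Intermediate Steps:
$r = \frac{7}{10}$ ($r = \frac{7}{-9 + 19} = \frac{7}{10} \approx 0.7$)
$Q{\left(p \right)} = - \frac{374143}{10} - \frac{3311 p}{10}$ ($Q{\left(p \right)} = 7 \left(-48 + \frac{7}{10}\right) \left(113 + p\right) = 7 \left(- \frac{473 \left(113 + p\right)}{10}\right) = 7 \left(- \frac{53449}{10} - \frac{473 p}{10}\right) = - \frac{374143}{10} - \frac{3311 p}{10}$)
$\left(Q{\left(-356 \right)} + 319049\right) + 134088 = \left(\left(- \frac{374143}{10} - - \frac{589358}{5}\right) + 319049\right) + 134088 = \left(\left(- \frac{374143}{10} + \frac{589358}{5}\right) + 319049\right) + 134088 = \left(\frac{804573}{10} + 319049\right) + 134088 = \frac{3995063}{10} + 134088 = \frac{5335943}{10}$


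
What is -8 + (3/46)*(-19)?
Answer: -425/46 ≈ -9.2391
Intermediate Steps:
-8 + (3/46)*(-19) = -8 - 57/46 = -425/46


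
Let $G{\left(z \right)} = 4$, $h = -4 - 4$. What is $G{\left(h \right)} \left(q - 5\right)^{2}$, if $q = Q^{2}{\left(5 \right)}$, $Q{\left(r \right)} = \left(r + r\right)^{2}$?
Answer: $399600100$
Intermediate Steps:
$Q{\left(r \right)} = 4 r^{2}$ ($Q{\left(r \right)} = \left(2 r\right)^{2} = 4 r^{2}$)
$q = 10000$ ($q = \left(4 \cdot 5^{2}\right)^{2} = \left(4 \cdot 25\right)^{2} = 100^{2} = 10000$)
$h = -8$ ($h = -4 - 4 = -8$)
$G{\left(h \right)} \left(q - 5\right)^{2} = 4 \left(10000 - 5\right)^{2} = 4 \cdot 9995^{2} = 4 \cdot 99900025 = 399600100$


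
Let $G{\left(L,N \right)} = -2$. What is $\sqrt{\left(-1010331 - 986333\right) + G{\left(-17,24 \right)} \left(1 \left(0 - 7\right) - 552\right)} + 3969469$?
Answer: $3969469 + i \sqrt{1995546} \approx 3.9695 \cdot 10^{6} + 1412.6 i$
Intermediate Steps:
$\sqrt{\left(-1010331 - 986333\right) + G{\left(-17,24 \right)} \left(1 \left(0 - 7\right) - 552\right)} + 3969469 = \sqrt{\left(-1010331 - 986333\right) - 2 \left(1 \left(0 - 7\right) - 552\right)} + 3969469 = \sqrt{\left(-1010331 - 986333\right) - 2 \left(1 \left(-7\right) - 552\right)} + 3969469 = \sqrt{-1996664 - 2 \left(-7 - 552\right)} + 3969469 = \sqrt{-1996664 - -1118} + 3969469 = \sqrt{-1996664 + 1118} + 3969469 = \sqrt{-1995546} + 3969469 = i \sqrt{1995546} + 3969469 = 3969469 + i \sqrt{1995546}$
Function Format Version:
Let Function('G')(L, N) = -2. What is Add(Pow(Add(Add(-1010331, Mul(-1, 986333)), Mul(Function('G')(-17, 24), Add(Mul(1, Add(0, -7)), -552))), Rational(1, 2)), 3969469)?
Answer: Add(3969469, Mul(I, Pow(1995546, Rational(1, 2)))) ≈ Add(3.9695e+6, Mul(1412.6, I))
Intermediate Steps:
Add(Pow(Add(Add(-1010331, Mul(-1, 986333)), Mul(Function('G')(-17, 24), Add(Mul(1, Add(0, -7)), -552))), Rational(1, 2)), 3969469) = Add(Pow(Add(Add(-1010331, Mul(-1, 986333)), Mul(-2, Add(Mul(1, Add(0, -7)), -552))), Rational(1, 2)), 3969469) = Add(Pow(Add(Add(-1010331, -986333), Mul(-2, Add(Mul(1, -7), -552))), Rational(1, 2)), 3969469) = Add(Pow(Add(-1996664, Mul(-2, Add(-7, -552))), Rational(1, 2)), 3969469) = Add(Pow(Add(-1996664, Mul(-2, -559)), Rational(1, 2)), 3969469) = Add(Pow(Add(-1996664, 1118), Rational(1, 2)), 3969469) = Add(Pow(-1995546, Rational(1, 2)), 3969469) = Add(Mul(I, Pow(1995546, Rational(1, 2))), 3969469) = Add(3969469, Mul(I, Pow(1995546, Rational(1, 2))))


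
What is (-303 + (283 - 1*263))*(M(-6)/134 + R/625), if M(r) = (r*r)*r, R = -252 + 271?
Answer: 18742241/41875 ≈ 447.58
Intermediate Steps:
R = 19
M(r) = r**3 (M(r) = r**2*r = r**3)
(-303 + (283 - 1*263))*(M(-6)/134 + R/625) = (-303 + (283 - 1*263))*((-6)**3/134 + 19/625) = (-303 + (283 - 263))*(-216*1/134 + 19*(1/625)) = (-303 + 20)*(-108/67 + 19/625) = -283*(-66227/41875) = 18742241/41875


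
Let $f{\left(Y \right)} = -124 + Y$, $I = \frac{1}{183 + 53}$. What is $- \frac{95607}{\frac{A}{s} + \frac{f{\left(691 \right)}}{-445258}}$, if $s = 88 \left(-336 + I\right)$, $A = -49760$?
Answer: $- \frac{675114166489554}{11874701099} \approx -56853.0$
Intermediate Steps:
$I = \frac{1}{236} \approx 0.0042373$
$s = - \frac{1744490}{59}$ ($s = 88 \left(-336 + \frac{1}{236}\right) = 88 \left(- \frac{79295}{236}\right) = - \frac{1744490}{59} \approx -29568.0$)
$- \frac{95607}{\frac{A}{s} + \frac{f{\left(691 \right)}}{-445258}} = - \frac{95607}{- \frac{49760}{- \frac{1744490}{59}} + \frac{-124 + 691}{-445258}} = - \frac{95607}{\left(-49760\right) \left(- \frac{59}{1744490}\right) + 567 \left(- \frac{1}{445258}\right)} = - \frac{95607}{\frac{293584}{174449} - \frac{567}{445258}} = - \frac{95607}{\frac{11874701099}{7061346622}} = \left(-95607\right) \frac{7061346622}{11874701099} = - \frac{675114166489554}{11874701099}$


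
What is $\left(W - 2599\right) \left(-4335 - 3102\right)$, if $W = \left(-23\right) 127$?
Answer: $41052240$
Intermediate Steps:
$W = -2921$
$\left(W - 2599\right) \left(-4335 - 3102\right) = \left(-2921 - 2599\right) \left(-4335 - 3102\right) = \left(-5520\right) \left(-7437\right) = 41052240$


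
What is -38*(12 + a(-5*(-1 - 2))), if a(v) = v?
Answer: -1026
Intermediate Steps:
-38*(12 + a(-5*(-1 - 2))) = -38*(12 - 5*(-1 - 2)) = -38*(12 - 5*(-3)) = -38*(12 + 15) = -38*27 = -1026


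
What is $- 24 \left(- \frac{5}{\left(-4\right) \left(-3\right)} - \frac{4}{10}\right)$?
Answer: $\frac{98}{5} \approx 19.6$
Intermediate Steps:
$- 24 \left(- \frac{5}{\left(-4\right) \left(-3\right)} - \frac{4}{10}\right) = - 24 \left(- \frac{5}{12} - \frac{2}{5}\right) = \left(-24\right) \left(- \frac{49}{60}\right) = \frac{98}{5}$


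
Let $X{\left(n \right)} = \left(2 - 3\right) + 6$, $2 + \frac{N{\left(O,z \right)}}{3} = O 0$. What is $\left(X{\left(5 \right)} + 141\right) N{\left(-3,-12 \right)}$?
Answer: $-876$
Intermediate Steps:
$N{\left(O,z \right)} = -6$ ($N{\left(O,z \right)} = -6 + 3 O 0 = -6 + 3 \cdot 0 = -6 + 0 = -6$)
$X{\left(n \right)} = 5$ ($X{\left(n \right)} = -1 + 6 = 5$)
$\left(X{\left(5 \right)} + 141\right) N{\left(-3,-12 \right)} = \left(5 + 141\right) \left(-6\right) = 146 \left(-6\right) = -876$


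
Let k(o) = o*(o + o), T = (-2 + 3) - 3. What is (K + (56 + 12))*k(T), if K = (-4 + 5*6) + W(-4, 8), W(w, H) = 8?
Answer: 816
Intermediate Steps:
T = -2 (T = 1 - 3 = -2)
k(o) = 2*o² (k(o) = o*(2*o) = 2*o²)
K = 34 (K = (-4 + 5*6) + 8 = (-4 + 30) + 8 = 26 + 8 = 34)
(K + (56 + 12))*k(T) = (34 + (56 + 12))*(2*(-2)²) = (34 + 68)*(2*4) = 102*8 = 816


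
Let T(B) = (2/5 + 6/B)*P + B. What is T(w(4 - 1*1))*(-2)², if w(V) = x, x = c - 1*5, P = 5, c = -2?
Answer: -260/7 ≈ -37.143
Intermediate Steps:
x = -7 (x = -2 - 1*5 = -2 - 5 = -7)
w(V) = -7
T(B) = 2 + B + 30/B (T(B) = (2/5 + 6/B)*5 + B = (2*(⅕) + 6/B)*5 + B = (⅖ + 6/B)*5 + B = (2 + 30/B) + B = 2 + B + 30/B)
T(w(4 - 1*1))*(-2)² = (2 - 7 + 30/(-7))*(-2)² = (2 - 7 + 30*(-⅐))*4 = (2 - 7 - 30/7)*4 = -65/7*4 = -260/7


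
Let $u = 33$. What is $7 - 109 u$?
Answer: $-3590$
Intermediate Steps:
$7 - 109 u = 7 - 3597 = -3590$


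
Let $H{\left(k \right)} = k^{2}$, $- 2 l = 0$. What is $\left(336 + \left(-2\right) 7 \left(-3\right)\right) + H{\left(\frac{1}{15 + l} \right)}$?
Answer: $\frac{85051}{225} \approx 378.0$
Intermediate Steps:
$l = 0$ ($l = \left(- \frac{1}{2}\right) 0 = 0$)
$\left(336 + \left(-2\right) 7 \left(-3\right)\right) + H{\left(\frac{1}{15 + l} \right)} = \left(336 + \left(-2\right) 7 \left(-3\right)\right) + \left(\frac{1}{15 + 0}\right)^{2} = \left(336 - -42\right) + \left(\frac{1}{15}\right)^{2} = \left(336 + 42\right) + \left(\frac{1}{15}\right)^{2} = 378 + \frac{1}{225} = \frac{85051}{225}$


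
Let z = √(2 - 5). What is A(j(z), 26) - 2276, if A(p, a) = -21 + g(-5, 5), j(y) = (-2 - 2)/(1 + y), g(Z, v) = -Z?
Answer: -2292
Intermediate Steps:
z = I*√3 (z = √(-3) = I*√3 ≈ 1.732*I)
j(y) = -4/(1 + y)
A(p, a) = -16 (A(p, a) = -21 - 1*(-5) = -21 + 5 = -16)
A(j(z), 26) - 2276 = -16 - 2276 = -2292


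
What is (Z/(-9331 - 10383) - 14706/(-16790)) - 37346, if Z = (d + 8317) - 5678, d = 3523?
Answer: -3090316773664/82749515 ≈ -37345.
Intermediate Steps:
Z = 6162 (Z = (3523 + 8317) - 5678 = 11840 - 5678 = 6162)
(Z/(-9331 - 10383) - 14706/(-16790)) - 37346 = (6162/(-9331 - 10383) - 14706/(-16790)) - 37346 = (6162/(-19714) - 14706*(-1/16790)) - 37346 = (6162*(-1/19714) + 7353/8395) - 37346 = (-3081/9857 + 7353/8395) - 37346 = 46613526/82749515 - 37346 = -3090316773664/82749515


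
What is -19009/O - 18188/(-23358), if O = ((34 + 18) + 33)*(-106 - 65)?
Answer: 6944851/3328515 ≈ 2.0865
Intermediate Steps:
O = -14535 (O = (52 + 33)*(-171) = 85*(-171) = -14535)
-19009/O - 18188/(-23358) = -19009/(-14535) - 18188/(-23358) = -19009*(-1/14535) - 18188*(-1/23358) = 19009/14535 + 9094/11679 = 6944851/3328515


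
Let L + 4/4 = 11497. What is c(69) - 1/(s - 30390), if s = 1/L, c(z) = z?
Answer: 24106088787/349363439 ≈ 69.000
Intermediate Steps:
L = 11496 (L = -1 + 11497 = 11496)
s = 1/11496 ≈ 8.6987e-5
c(69) - 1/(s - 30390) = 69 - 1/(1/11496 - 30390) = 69 - 1/(-349363439/11496) = 69 - 1*(-11496/349363439) = 69 + 11496/349363439 = 24106088787/349363439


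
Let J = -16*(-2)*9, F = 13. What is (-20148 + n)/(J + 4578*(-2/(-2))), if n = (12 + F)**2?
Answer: -19523/4866 ≈ -4.0121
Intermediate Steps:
J = 288 (J = 32*9 = 288)
n = 625 (n = (12 + 13)**2 = 25**2 = 625)
(-20148 + n)/(J + 4578*(-2/(-2))) = (-20148 + 625)/(288 + 4578*(-2/(-2))) = -19523/(288 + 4578*(-2*(-1/2))) = -19523/(288 + 4578*1) = -19523/(288 + 4578) = -19523/4866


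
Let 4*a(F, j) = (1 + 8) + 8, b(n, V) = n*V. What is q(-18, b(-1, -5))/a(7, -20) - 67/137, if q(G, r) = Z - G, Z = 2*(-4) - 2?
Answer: 3245/2329 ≈ 1.3933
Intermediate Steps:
b(n, V) = V*n
Z = -10 (Z = -8 - 2 = -10)
a(F, j) = 17/4 (a(F, j) = ((1 + 8) + 8)/4 = (9 + 8)/4 = (¼)*17 = 17/4)
q(G, r) = -10 - G
q(-18, b(-1, -5))/a(7, -20) - 67/137 = (-10 - 1*(-18))/(17/4) - 67/137 = (-10 + 18)*(4/17) - 67*1/137 = 8*(4/17) - 67/137 = 32/17 - 67/137 = 3245/2329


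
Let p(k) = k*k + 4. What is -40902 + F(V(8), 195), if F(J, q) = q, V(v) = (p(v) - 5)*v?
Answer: -40707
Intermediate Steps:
p(k) = 4 + k² (p(k) = k² + 4 = 4 + k²)
V(v) = v*(-1 + v²) (V(v) = ((4 + v²) - 5)*v = (-1 + v²)*v = v*(-1 + v²))
-40902 + F(V(8), 195) = -40902 + 195 = -40707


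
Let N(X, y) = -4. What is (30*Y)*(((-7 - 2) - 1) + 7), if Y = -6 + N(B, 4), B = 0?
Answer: 900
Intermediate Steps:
Y = -10 (Y = -6 - 4 = -10)
(30*Y)*(((-7 - 2) - 1) + 7) = (30*(-10))*(((-7 - 2) - 1) + 7) = -300*((-9 - 1) + 7) = -300*(-10 + 7) = -300*(-3) = 900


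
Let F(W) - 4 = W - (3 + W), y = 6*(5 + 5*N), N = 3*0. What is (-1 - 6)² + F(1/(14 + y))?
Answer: 50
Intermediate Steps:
N = 0
y = 30 (y = 6*(5 + 5*0) = 6*(5 + 0) = 6*5 = 30)
F(W) = 1 (F(W) = 4 + (W - (3 + W)) = 4 + (W + (-3 - W)) = 4 - 3 = 1)
(-1 - 6)² + F(1/(14 + y)) = (-1 - 6)² + 1 = (-7)² + 1 = 49 + 1 = 50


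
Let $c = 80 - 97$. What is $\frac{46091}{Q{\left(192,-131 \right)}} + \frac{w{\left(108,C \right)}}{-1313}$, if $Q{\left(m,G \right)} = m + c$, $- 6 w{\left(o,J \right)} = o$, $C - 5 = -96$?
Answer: $\frac{60520633}{229775} \approx 263.39$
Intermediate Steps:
$C = -91$ ($C = 5 - 96 = -91$)
$w{\left(o,J \right)} = - \frac{o}{6}$
$c = -17$ ($c = 80 - 97 = -17$)
$Q{\left(m,G \right)} = -17 + m$ ($Q{\left(m,G \right)} = m - 17 = -17 + m$)
$\frac{46091}{Q{\left(192,-131 \right)}} + \frac{w{\left(108,C \right)}}{-1313} = \frac{46091}{-17 + 192} + \frac{\left(- \frac{1}{6}\right) 108}{-1313} = \frac{46091}{175} - - \frac{18}{1313} = 46091 \cdot \frac{1}{175} + \frac{18}{1313} = \frac{46091}{175} + \frac{18}{1313} = \frac{60520633}{229775}$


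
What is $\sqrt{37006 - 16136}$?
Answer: $\sqrt{20870} \approx 144.46$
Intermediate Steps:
$\sqrt{37006 - 16136} = \sqrt{20870}$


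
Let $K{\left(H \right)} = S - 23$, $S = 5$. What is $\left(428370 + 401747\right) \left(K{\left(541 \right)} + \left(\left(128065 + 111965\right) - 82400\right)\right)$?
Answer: $130836400604$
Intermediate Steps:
$K{\left(H \right)} = -18$ ($K{\left(H \right)} = 5 - 23 = -18$)
$\left(428370 + 401747\right) \left(K{\left(541 \right)} + \left(\left(128065 + 111965\right) - 82400\right)\right) = \left(428370 + 401747\right) \left(-18 + \left(\left(128065 + 111965\right) - 82400\right)\right) = 830117 \left(-18 + \left(240030 - 82400\right)\right) = 830117 \left(-18 + 157630\right) = 830117 \cdot 157612 = 130836400604$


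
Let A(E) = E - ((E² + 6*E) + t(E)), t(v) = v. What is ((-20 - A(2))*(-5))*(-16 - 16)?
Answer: -640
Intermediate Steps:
A(E) = -E² - 6*E (A(E) = E - ((E² + 6*E) + E) = E - (E² + 7*E) = E + (-E² - 7*E) = -E² - 6*E)
((-20 - A(2))*(-5))*(-16 - 16) = ((-20 - 2*(-6 - 1*2))*(-5))*(-16 - 16) = ((-20 - 2*(-6 - 2))*(-5))*(-32) = ((-20 - 2*(-8))*(-5))*(-32) = ((-20 - 1*(-16))*(-5))*(-32) = ((-20 + 16)*(-5))*(-32) = -4*(-5)*(-32) = 20*(-32) = -640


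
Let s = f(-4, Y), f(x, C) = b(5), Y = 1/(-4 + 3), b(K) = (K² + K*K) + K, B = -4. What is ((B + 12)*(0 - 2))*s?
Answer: -880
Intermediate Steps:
b(K) = K + 2*K² (b(K) = (K² + K²) + K = 2*K² + K = K + 2*K²)
Y = -1 (Y = 1/(-1) = -1)
f(x, C) = 55 (f(x, C) = 5*(1 + 2*5) = 5*(1 + 10) = 5*11 = 55)
s = 55
((B + 12)*(0 - 2))*s = ((-4 + 12)*(0 - 2))*55 = (8*(-2))*55 = -16*55 = -880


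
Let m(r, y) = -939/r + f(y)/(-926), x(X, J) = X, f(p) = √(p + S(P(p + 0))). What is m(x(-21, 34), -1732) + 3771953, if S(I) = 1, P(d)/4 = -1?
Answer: 26403984/7 - I*√1731/926 ≈ 3.772e+6 - 0.04493*I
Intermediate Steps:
P(d) = -4 (P(d) = 4*(-1) = -4)
f(p) = √(1 + p) (f(p) = √(p + 1) = √(1 + p))
m(r, y) = -939/r - √(1 + y)/926 (m(r, y) = -939/r + √(1 + y)/(-926) = -939/r + √(1 + y)*(-1/926) = -939/r - √(1 + y)/926)
m(x(-21, 34), -1732) + 3771953 = (-939/(-21) - √(1 - 1732)/926) + 3771953 = (-939*(-1/21) - I*√1731/926) + 3771953 = (313/7 - I*√1731/926) + 3771953 = 26403984/7 - I*√1731/926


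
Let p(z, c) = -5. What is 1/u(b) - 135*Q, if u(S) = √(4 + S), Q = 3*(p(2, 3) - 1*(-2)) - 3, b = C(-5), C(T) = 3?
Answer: 1620 + √7/7 ≈ 1620.4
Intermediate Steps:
b = 3
Q = -12 (Q = 3*(-5 - 1*(-2)) - 3 = 3*(-5 + 2) - 3 = 3*(-3) - 3 = -9 - 3 = -12)
1/u(b) - 135*Q = 1/(√(4 + 3)) - 135*(-12) = 1/(√7) + 1620 = √7/7 + 1620 = 1620 + √7/7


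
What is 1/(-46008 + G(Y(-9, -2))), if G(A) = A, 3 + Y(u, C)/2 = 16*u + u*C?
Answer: -1/46266 ≈ -2.1614e-5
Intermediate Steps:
Y(u, C) = -6 + 32*u + 2*C*u (Y(u, C) = -6 + 2*(16*u + u*C) = -6 + 2*(16*u + C*u) = -6 + (32*u + 2*C*u) = -6 + 32*u + 2*C*u)
1/(-46008 + G(Y(-9, -2))) = 1/(-46008 + (-6 + 32*(-9) + 2*(-2)*(-9))) = 1/(-46008 + (-6 - 288 + 36)) = 1/(-46008 - 258) = 1/(-46266) = -1/46266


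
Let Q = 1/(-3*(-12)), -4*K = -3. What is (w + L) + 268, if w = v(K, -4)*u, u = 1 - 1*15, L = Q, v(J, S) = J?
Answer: 9271/36 ≈ 257.53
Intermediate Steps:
K = 3/4 (K = -1/4*(-3) = 3/4 ≈ 0.75000)
Q = 1/36 ≈ 0.027778
L = 1/36 ≈ 0.027778
u = -14 (u = 1 - 15 = -14)
w = -21/2 (w = (3/4)*(-14) = -21/2 ≈ -10.500)
(w + L) + 268 = (-21/2 + 1/36) + 268 = -377/36 + 268 = 9271/36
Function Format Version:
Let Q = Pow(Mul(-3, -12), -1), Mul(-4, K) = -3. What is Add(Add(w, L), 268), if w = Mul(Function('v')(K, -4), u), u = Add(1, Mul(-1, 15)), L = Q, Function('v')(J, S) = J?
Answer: Rational(9271, 36) ≈ 257.53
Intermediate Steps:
K = Rational(3, 4) (K = Mul(Rational(-1, 4), -3) = Rational(3, 4) ≈ 0.75000)
Q = Rational(1, 36) (Q = Pow(36, -1) = Rational(1, 36) ≈ 0.027778)
L = Rational(1, 36) ≈ 0.027778
u = -14 (u = Add(1, -15) = -14)
w = Rational(-21, 2) (w = Mul(Rational(3, 4), -14) = Rational(-21, 2) ≈ -10.500)
Add(Add(w, L), 268) = Add(Add(Rational(-21, 2), Rational(1, 36)), 268) = Add(Rational(-377, 36), 268) = Rational(9271, 36)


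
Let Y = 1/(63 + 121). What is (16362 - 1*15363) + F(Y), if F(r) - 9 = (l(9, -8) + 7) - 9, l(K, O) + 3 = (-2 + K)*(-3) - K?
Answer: 973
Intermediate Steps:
l(K, O) = 3 - 4*K (l(K, O) = -3 + ((-2 + K)*(-3) - K) = -3 + ((6 - 3*K) - K) = -3 + (6 - 4*K) = 3 - 4*K)
Y = 1/184 ≈ 0.0054348
F(r) = -26 (F(r) = 9 + (((3 - 4*9) + 7) - 9) = 9 + (((3 - 36) + 7) - 9) = 9 + ((-33 + 7) - 9) = 9 + (-26 - 9) = 9 - 35 = -26)
(16362 - 1*15363) + F(Y) = (16362 - 1*15363) - 26 = (16362 - 15363) - 26 = 999 - 26 = 973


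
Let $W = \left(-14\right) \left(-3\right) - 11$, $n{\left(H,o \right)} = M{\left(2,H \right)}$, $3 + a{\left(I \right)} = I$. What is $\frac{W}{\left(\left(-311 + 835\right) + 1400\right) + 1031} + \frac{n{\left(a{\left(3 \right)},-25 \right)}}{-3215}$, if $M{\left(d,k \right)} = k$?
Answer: $\frac{31}{2955} \approx 0.010491$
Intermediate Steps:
$a{\left(I \right)} = -3 + I$
$n{\left(H,o \right)} = H$
$W = 31$ ($W = 42 - 11 = 31$)
$\frac{W}{\left(\left(-311 + 835\right) + 1400\right) + 1031} + \frac{n{\left(a{\left(3 \right)},-25 \right)}}{-3215} = \frac{31}{\left(\left(-311 + 835\right) + 1400\right) + 1031} + \frac{-3 + 3}{-3215} = \frac{31}{\left(524 + 1400\right) + 1031} + 0 \left(- \frac{1}{3215}\right) = \frac{31}{1924 + 1031} + 0 = \frac{31}{2955} + 0 = \frac{31}{2955}$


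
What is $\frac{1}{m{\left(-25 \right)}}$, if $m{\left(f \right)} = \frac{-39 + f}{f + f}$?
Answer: $\frac{25}{32} \approx 0.78125$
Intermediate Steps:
$m{\left(f \right)} = \frac{-39 + f}{2 f}$
$\frac{1}{m{\left(-25 \right)}} = \frac{1}{\frac{1}{2} \frac{1}{-25} \left(-39 - 25\right)} = \frac{1}{\frac{1}{2} \left(- \frac{1}{25}\right) \left(-64\right)} = \frac{1}{\frac{32}{25}} = \frac{25}{32}$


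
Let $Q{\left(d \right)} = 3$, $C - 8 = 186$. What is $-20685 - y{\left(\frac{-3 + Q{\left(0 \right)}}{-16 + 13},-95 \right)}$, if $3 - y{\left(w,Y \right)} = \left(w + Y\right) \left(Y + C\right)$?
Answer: $-30093$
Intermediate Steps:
$C = 194$ ($C = 8 + 186 = 194$)
$y{\left(w,Y \right)} = 3 - \left(194 + Y\right) \left(Y + w\right)$ ($y{\left(w,Y \right)} = 3 - \left(w + Y\right) \left(Y + 194\right) = 3 - \left(Y + w\right) \left(194 + Y\right) = 3 - \left(194 + Y\right) \left(Y + w\right)$)
$-20685 - y{\left(\frac{-3 + Q{\left(0 \right)}}{-16 + 13},-95 \right)} = -20685 - \left(3 - \left(-95\right)^{2} - -18430 - 194 \frac{-3 + 3}{-16 + 13} - - 95 \frac{-3 + 3}{-16 + 13}\right) = -20685 - \left(3 - 9025 + 18430 - 194 \frac{0}{-3} - - 95 \frac{0}{-3}\right) = -20685 - \left(3 - 9025 + 18430 - 194 \cdot 0 \left(- \frac{1}{3}\right) - - 95 \cdot 0 \left(- \frac{1}{3}\right)\right) = -20685 - \left(3 - 9025 + 18430 - 0 - \left(-95\right) 0\right) = -20685 - \left(3 - 9025 + 18430 + 0 + 0\right) = -20685 - 9408 = -30093$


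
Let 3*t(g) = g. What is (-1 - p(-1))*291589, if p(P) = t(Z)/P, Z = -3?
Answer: -583178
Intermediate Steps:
t(g) = g/3
p(P) = -1/P (p(P) = ((⅓)*(-3))/P = -1/P)
(-1 - p(-1))*291589 = (-1 - (-1)/(-1))*291589 = (-1 - (-1)*(-1))*291589 = (-1 - 1*1)*291589 = (-1 - 1)*291589 = -2*291589 = -583178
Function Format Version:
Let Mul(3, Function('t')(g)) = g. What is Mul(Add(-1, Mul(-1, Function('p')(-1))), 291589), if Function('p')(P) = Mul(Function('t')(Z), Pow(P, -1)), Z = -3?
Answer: -583178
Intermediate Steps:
Function('t')(g) = Mul(Rational(1, 3), g)
Function('p')(P) = Mul(-1, Pow(P, -1)) (Function('p')(P) = Mul(Mul(Rational(1, 3), -3), Pow(P, -1)) = Mul(-1, Pow(P, -1)))
Mul(Add(-1, Mul(-1, Function('p')(-1))), 291589) = Mul(Add(-1, Mul(-1, Mul(-1, Pow(-1, -1)))), 291589) = Mul(Add(-1, Mul(-1, Mul(-1, -1))), 291589) = Mul(Add(-1, Mul(-1, 1)), 291589) = Mul(Add(-1, -1), 291589) = Mul(-2, 291589) = -583178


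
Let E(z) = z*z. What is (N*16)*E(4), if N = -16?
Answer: -4096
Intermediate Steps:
E(z) = z²
(N*16)*E(4) = -16*16*4² = -256*16 = -4096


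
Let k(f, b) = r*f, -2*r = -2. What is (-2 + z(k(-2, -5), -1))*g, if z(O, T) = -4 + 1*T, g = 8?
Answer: -56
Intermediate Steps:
r = 1 (r = -½*(-2) = 1)
k(f, b) = f (k(f, b) = 1*f = f)
z(O, T) = -4 + T
(-2 + z(k(-2, -5), -1))*g = (-2 + (-4 - 1))*8 = (-2 - 5)*8 = -7*8 = -56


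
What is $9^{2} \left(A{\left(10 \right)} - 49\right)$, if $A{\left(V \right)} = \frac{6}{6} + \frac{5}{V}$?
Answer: $- \frac{7695}{2} \approx -3847.5$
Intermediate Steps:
$A{\left(V \right)} = 1 + \frac{5}{V}$ ($A{\left(V \right)} = 6 \cdot \frac{1}{6} + \frac{5}{V} = 1 + \frac{5}{V}$)
$9^{2} \left(A{\left(10 \right)} - 49\right) = 9^{2} \left(\frac{5 + 10}{10} - 49\right) = 81 \left(\frac{1}{10} \cdot 15 - 49\right) = 81 \left(\frac{3}{2} - 49\right) = 81 \left(- \frac{95}{2}\right) = - \frac{7695}{2}$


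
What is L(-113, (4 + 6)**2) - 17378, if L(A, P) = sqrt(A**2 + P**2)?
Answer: -17378 + sqrt(22769) ≈ -17227.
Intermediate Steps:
L(-113, (4 + 6)**2) - 17378 = sqrt((-113)**2 + ((4 + 6)**2)**2) - 17378 = sqrt(12769 + (10**2)**2) - 17378 = sqrt(12769 + 100**2) - 17378 = sqrt(12769 + 10000) - 17378 = sqrt(22769) - 17378 = -17378 + sqrt(22769)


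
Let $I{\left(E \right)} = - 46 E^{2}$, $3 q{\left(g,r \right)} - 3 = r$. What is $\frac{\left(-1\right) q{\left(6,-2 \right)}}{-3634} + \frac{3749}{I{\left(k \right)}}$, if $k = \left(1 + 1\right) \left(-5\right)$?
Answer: $- \frac{888413}{1090200} \approx -0.81491$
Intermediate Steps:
$q{\left(g,r \right)} = 1 + \frac{r}{3}$
$k = -10$ ($k = 2 \left(-5\right) = -10$)
$\frac{\left(-1\right) q{\left(6,-2 \right)}}{-3634} + \frac{3749}{I{\left(k \right)}} = \frac{\left(-1\right) \left(1 + \frac{1}{3} \left(-2\right)\right)}{-3634} + \frac{3749}{\left(-46\right) \left(-10\right)^{2}} = - (1 - \frac{2}{3}) \left(- \frac{1}{3634}\right) + \frac{3749}{\left(-46\right) 100} = \left(-1\right) \frac{1}{3} \left(- \frac{1}{3634}\right) + \frac{3749}{-4600} = \left(- \frac{1}{3}\right) \left(- \frac{1}{3634}\right) + 3749 \left(- \frac{1}{4600}\right) = \frac{1}{10902} - \frac{163}{200} = - \frac{888413}{1090200}$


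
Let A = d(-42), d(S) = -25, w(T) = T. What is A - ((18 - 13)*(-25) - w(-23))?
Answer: 77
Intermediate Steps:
A = -25
A - ((18 - 13)*(-25) - w(-23)) = -25 - ((18 - 13)*(-25) - 1*(-23)) = -25 - (5*(-25) + 23) = -25 - (-125 + 23) = -25 - 1*(-102) = -25 + 102 = 77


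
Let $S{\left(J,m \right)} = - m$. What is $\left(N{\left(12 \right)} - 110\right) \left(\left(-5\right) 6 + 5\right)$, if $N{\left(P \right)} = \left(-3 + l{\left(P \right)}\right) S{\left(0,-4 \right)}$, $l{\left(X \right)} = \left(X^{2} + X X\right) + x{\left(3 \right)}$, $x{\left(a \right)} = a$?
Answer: $-26050$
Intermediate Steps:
$l{\left(X \right)} = 3 + 2 X^{2}$ ($l{\left(X \right)} = \left(X^{2} + X X\right) + 3 = \left(X^{2} + X^{2}\right) + 3 = 2 X^{2} + 3 = 3 + 2 X^{2}$)
$N{\left(P \right)} = 8 P^{2}$ ($N{\left(P \right)} = \left(-3 + \left(3 + 2 P^{2}\right)\right) \left(\left(-1\right) \left(-4\right)\right) = 2 P^{2} \cdot 4 = 8 P^{2}$)
$\left(N{\left(12 \right)} - 110\right) \left(\left(-5\right) 6 + 5\right) = \left(8 \cdot 12^{2} - 110\right) \left(\left(-5\right) 6 + 5\right) = \left(8 \cdot 144 - 110\right) \left(-30 + 5\right) = \left(1152 - 110\right) \left(-25\right) = 1042 \left(-25\right) = -26050$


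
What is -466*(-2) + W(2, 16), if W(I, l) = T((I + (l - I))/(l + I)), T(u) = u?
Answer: 8396/9 ≈ 932.89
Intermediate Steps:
W(I, l) = l/(I + l) (W(I, l) = (I + (l - I))/(l + I) = l/(I + l))
-466*(-2) + W(2, 16) = -466*(-2) + 16/(2 + 16) = 932 + 16/18 = 932 + 16*(1/18) = 932 + 8/9 = 8396/9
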